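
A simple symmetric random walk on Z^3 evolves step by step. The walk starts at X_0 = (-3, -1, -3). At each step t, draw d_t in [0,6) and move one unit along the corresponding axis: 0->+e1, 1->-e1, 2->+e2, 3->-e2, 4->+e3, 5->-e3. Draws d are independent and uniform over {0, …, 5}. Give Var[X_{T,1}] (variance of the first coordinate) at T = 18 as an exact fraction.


Outcome values over d=0..5: [1, -1, 0, 0, 0, 0]
Σy = 0, Σy² = 2, M = 6
μ = 0/6 = 0,  σ² = 2/6 − (0)² = 1/3
Independent increments: Var[X_18] = 18·σ² = 18·(1/3) = 6

6


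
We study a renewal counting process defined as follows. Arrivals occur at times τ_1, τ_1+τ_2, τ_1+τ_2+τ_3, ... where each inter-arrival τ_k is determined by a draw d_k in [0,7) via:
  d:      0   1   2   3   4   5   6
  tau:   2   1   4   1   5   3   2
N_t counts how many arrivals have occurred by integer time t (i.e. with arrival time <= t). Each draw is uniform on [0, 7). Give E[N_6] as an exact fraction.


256502/117649

Inter-arrival values over d=0..6: [2, 1, 4, 1, 5, 3, 2]
Each d has probability 1/7, so the pmf of τ is: f(1) = 2/7, f(2) = 2/7, f(3) = 1/7, f(4) = 1/7, f(5) = 1/7
Renewal equation for m(n) = E[N_n]: condition on τ_1 = k (if k <= n, one arrival plus a fresh copy on the remaining n−k steps): m(n) = F(n) + Σ_{k<=n} f(k)·m(n−k), where F(n) = P(τ <= n) and m(0) = 0
m(1) = F(1) = 2/7
m(2) = F(2) + f(1)·m(1) = 4/7 + 2/7·2/7 = 32/49
m(3) = F(3) + f(1)·m(2) + f(2)·m(1) = 5/7 + 2/7·32/49 + 2/7·2/7 = 337/343
m(4) = F(4) + f(1)·m(3) + f(2)·m(2) + f(3)·m(1) = 6/7 + 2/7·337/343 + 2/7·32/49 + 1/7·2/7 = 3278/2401
m(5) = F(5) + f(1)·m(4) + f(2)·m(3) + f(3)·m(2) + f(4)·m(1) = 1 + 2/7·3278/2401 + 2/7·337/343 + 1/7·32/49 + 1/7·2/7 = 30335/16807
m(6) = F(6) + f(1)·m(5) + f(2)·m(4) + f(3)·m(3) + f(4)·m(2) + f(5)·m(1) = 1 + 2/7·30335/16807 + 2/7·3278/2401 + 1/7·337/343 + 1/7·32/49 + 1/7·2/7 = 256502/117649
E[N_6] = m(6) = 256502/117649


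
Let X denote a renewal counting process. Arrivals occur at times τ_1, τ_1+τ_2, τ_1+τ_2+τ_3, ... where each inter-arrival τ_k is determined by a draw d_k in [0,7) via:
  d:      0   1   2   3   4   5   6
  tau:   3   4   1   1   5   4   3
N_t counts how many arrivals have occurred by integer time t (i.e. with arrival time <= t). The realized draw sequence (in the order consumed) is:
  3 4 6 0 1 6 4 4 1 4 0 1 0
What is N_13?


4

draw d_1=3: τ_1=1, arrival time A_1=1
draw d_2=4: τ_2=5, arrival time A_2=6
draw d_3=6: τ_3=3, arrival time A_3=9
draw d_4=0: τ_4=3, arrival time A_4=12
draw d_5=1: τ_5=4, arrival time A_5=16
draw d_6=6: τ_6=3, arrival time A_6=19
draw d_7=4: τ_7=5, arrival time A_7=24
draw d_8=4: τ_8=5, arrival time A_8=29
draw d_9=1: τ_9=4, arrival time A_9=33
draw d_10=4: τ_10=5, arrival time A_10=38
draw d_11=0: τ_11=3, arrival time A_11=41
draw d_12=1: τ_12=4, arrival time A_12=45
draw d_13=0: τ_13=3, arrival time A_13=48
N_t over t=0..13: 0:0 1:1 2:1 3:1 4:1 5:1 6:2 7:2 8:2 9:3 10:3 11:3 12:4 13:4


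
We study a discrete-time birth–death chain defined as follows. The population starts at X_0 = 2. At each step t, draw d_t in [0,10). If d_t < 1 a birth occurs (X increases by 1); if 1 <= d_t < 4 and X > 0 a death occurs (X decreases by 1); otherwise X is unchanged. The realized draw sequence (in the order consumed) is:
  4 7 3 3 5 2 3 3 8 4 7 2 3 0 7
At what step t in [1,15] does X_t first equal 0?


4

t=0: X=2, d=4 → hold, X_1=2
t=1: X=2, d=7 → hold, X_2=2
t=2: X=2, d=3 → death, X_3=1
t=3: X=1, d=3 → death, X_4=0
t=4: X=0, d=5 → hold, X_5=0
t=5: X=0, d=2 → hold, X_6=0
t=6: X=0, d=3 → hold, X_7=0
t=7: X=0, d=3 → hold, X_8=0
t=8: X=0, d=8 → hold, X_9=0
t=9: X=0, d=4 → hold, X_10=0
t=10: X=0, d=7 → hold, X_11=0
t=11: X=0, d=2 → hold, X_12=0
t=12: X=0, d=3 → hold, X_13=0
t=13: X=0, d=0 → birth, X_14=1
t=14: X=1, d=7 → hold, X_15=1


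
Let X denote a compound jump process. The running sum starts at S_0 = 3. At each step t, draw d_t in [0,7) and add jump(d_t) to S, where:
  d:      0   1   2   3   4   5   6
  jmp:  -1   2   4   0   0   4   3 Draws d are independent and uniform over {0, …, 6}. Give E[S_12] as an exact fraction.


165/7

Outcome values over d=0..6: [-1, 2, 4, 0, 0, 4, 3]
Σy = 12, Σy² = 46, M = 7
μ = 12/7 = 12/7,  σ² = 46/7 − (12/7)² = 178/49
E[S_12] = 3 + 12·(12/7) = 165/7


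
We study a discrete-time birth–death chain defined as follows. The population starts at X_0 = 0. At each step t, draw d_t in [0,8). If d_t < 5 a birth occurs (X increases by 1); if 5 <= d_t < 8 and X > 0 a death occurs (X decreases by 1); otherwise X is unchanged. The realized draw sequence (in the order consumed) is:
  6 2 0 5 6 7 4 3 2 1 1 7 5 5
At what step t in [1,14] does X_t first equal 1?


2

t=0: X=0, d=6 → hold, X_1=0
t=1: X=0, d=2 → birth, X_2=1
t=2: X=1, d=0 → birth, X_3=2
t=3: X=2, d=5 → death, X_4=1
t=4: X=1, d=6 → death, X_5=0
t=5: X=0, d=7 → hold, X_6=0
t=6: X=0, d=4 → birth, X_7=1
t=7: X=1, d=3 → birth, X_8=2
t=8: X=2, d=2 → birth, X_9=3
t=9: X=3, d=1 → birth, X_10=4
t=10: X=4, d=1 → birth, X_11=5
t=11: X=5, d=7 → death, X_12=4
t=12: X=4, d=5 → death, X_13=3
t=13: X=3, d=5 → death, X_14=2


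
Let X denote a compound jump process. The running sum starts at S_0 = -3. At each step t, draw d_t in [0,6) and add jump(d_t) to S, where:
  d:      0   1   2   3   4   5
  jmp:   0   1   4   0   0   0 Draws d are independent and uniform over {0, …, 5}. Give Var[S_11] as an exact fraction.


847/36

Outcome values over d=0..5: [0, 1, 4, 0, 0, 0]
Σy = 5, Σy² = 17, M = 6
μ = 5/6 = 5/6,  σ² = 17/6 − (5/6)² = 77/36
Independent increments: Var[S_11] = 11·σ² = 11·(77/36) = 847/36


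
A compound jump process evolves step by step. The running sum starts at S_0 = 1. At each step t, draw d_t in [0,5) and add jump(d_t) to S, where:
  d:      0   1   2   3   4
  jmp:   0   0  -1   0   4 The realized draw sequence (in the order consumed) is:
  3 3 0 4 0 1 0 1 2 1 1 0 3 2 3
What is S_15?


t=0: S=1, d=3, jump=0, S_1=1
t=1: S=1, d=3, jump=0, S_2=1
t=2: S=1, d=0, jump=0, S_3=1
t=3: S=1, d=4, jump=4, S_4=5
t=4: S=5, d=0, jump=0, S_5=5
t=5: S=5, d=1, jump=0, S_6=5
t=6: S=5, d=0, jump=0, S_7=5
t=7: S=5, d=1, jump=0, S_8=5
t=8: S=5, d=2, jump=-1, S_9=4
t=9: S=4, d=1, jump=0, S_10=4
t=10: S=4, d=1, jump=0, S_11=4
t=11: S=4, d=0, jump=0, S_12=4
t=12: S=4, d=3, jump=0, S_13=4
t=13: S=4, d=2, jump=-1, S_14=3
t=14: S=3, d=3, jump=0, S_15=3

3


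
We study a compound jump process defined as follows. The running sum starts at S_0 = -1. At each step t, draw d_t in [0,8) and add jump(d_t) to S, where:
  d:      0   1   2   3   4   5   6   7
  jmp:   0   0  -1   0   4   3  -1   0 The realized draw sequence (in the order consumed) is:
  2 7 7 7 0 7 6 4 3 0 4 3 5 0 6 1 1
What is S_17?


t=0: S=-1, d=2, jump=-1, S_1=-2
t=1: S=-2, d=7, jump=0, S_2=-2
t=2: S=-2, d=7, jump=0, S_3=-2
t=3: S=-2, d=7, jump=0, S_4=-2
t=4: S=-2, d=0, jump=0, S_5=-2
t=5: S=-2, d=7, jump=0, S_6=-2
t=6: S=-2, d=6, jump=-1, S_7=-3
t=7: S=-3, d=4, jump=4, S_8=1
t=8: S=1, d=3, jump=0, S_9=1
t=9: S=1, d=0, jump=0, S_10=1
t=10: S=1, d=4, jump=4, S_11=5
t=11: S=5, d=3, jump=0, S_12=5
t=12: S=5, d=5, jump=3, S_13=8
t=13: S=8, d=0, jump=0, S_14=8
t=14: S=8, d=6, jump=-1, S_15=7
t=15: S=7, d=1, jump=0, S_16=7
t=16: S=7, d=1, jump=0, S_17=7

7


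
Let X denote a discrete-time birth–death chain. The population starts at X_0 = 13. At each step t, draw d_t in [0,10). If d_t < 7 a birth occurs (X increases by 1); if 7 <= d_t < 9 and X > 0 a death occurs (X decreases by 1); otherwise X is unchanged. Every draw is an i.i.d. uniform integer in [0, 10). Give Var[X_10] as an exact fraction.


X can drop by at most 1 per step and X_0 = 13 > T = 10, so X_t >= 13 − t >= 3 > 0 for every t <= 10: the floor at 0 (the 'and X > 0' condition) never binds. Hence X_10 = X_0 + Σ_{t<10} Y_t with i.i.d. increments Y_t = y(d_t) ∈ {+1, −1, 0}.
Outcome values over d=0..9: [1, 1, 1, 1, 1, 1, 1, -1, -1, 0]
Σy = 5, Σy² = 9, M = 10
μ = 5/10 = 1/2,  σ² = 9/10 − (1/2)² = 13/20
Independent increments: Var[X_10] = 10·σ² = 10·(13/20) = 13/2

13/2


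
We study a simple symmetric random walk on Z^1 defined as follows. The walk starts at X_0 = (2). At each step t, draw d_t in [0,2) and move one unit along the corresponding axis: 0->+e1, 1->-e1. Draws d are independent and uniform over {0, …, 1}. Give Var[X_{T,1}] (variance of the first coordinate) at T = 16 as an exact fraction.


Outcome values over d=0..1: [1, -1]
Σy = 0, Σy² = 2, M = 2
μ = 0/2 = 0,  σ² = 2/2 − (0)² = 1
Independent increments: Var[X_16] = 16·σ² = 16·(1) = 16

16


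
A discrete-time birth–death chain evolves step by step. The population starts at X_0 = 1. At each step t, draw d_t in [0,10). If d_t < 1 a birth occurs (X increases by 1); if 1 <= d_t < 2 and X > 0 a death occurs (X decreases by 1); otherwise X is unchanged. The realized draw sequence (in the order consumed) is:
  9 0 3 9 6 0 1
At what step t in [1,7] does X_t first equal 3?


6

t=0: X=1, d=9 → hold, X_1=1
t=1: X=1, d=0 → birth, X_2=2
t=2: X=2, d=3 → hold, X_3=2
t=3: X=2, d=9 → hold, X_4=2
t=4: X=2, d=6 → hold, X_5=2
t=5: X=2, d=0 → birth, X_6=3
t=6: X=3, d=1 → death, X_7=2


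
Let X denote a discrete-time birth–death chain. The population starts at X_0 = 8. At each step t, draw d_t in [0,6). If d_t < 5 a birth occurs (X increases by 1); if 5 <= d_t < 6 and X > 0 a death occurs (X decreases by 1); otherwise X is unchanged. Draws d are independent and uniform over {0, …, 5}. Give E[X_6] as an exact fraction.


12

X can drop by at most 1 per step and X_0 = 8 > T = 6, so X_t >= 8 − t >= 2 > 0 for every t <= 6: the floor at 0 (the 'and X > 0' condition) never binds. Hence X_6 = X_0 + Σ_{t<6} Y_t with i.i.d. increments Y_t = y(d_t) ∈ {+1, −1, 0}.
Outcome values over d=0..5: [1, 1, 1, 1, 1, -1]
Σy = 4, Σy² = 6, M = 6
μ = 4/6 = 2/3,  σ² = 6/6 − (2/3)² = 5/9
E[X_6] = 8 + 6·(2/3) = 12


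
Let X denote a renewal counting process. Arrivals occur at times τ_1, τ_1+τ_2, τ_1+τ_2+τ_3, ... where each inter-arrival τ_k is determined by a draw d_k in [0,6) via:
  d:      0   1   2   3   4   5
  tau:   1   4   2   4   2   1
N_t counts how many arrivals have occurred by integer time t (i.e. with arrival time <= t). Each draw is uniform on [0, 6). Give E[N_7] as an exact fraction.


Inter-arrival values over d=0..5: [1, 4, 2, 4, 2, 1]
Each d has probability 1/6, so the pmf of τ is: f(1) = 1/3, f(2) = 1/3, f(4) = 1/3
Renewal equation for m(n) = E[N_n]: condition on τ_1 = k (if k <= n, one arrival plus a fresh copy on the remaining n−k steps): m(n) = F(n) + Σ_{k<=n} f(k)·m(n−k), where F(n) = P(τ <= n) and m(0) = 0
m(1) = F(1) = 1/3
m(2) = F(2) + f(1)·m(1) = 2/3 + 1/3·1/3 = 7/9
m(3) = F(3) + f(1)·m(2) + f(2)·m(1) = 2/3 + 1/3·7/9 + 1/3·1/3 = 28/27
m(4) = F(4) + f(1)·m(3) + f(2)·m(2) = 1 + 1/3·28/27 + 1/3·7/9 = 130/81
m(5) = F(5) + f(1)·m(4) + f(2)·m(3) + f(4)·m(1) = 1 + 1/3·130/81 + 1/3·28/27 + 1/3·1/3 = 484/243
m(6) = F(6) + f(1)·m(5) + f(2)·m(4) + f(4)·m(2) = 1 + 1/3·484/243 + 1/3·130/81 + 1/3·7/9 = 1792/729
m(7) = F(7) + f(1)·m(6) + f(2)·m(5) + f(4)·m(3) = 1 + 1/3·1792/729 + 1/3·484/243 + 1/3·28/27 = 6187/2187
E[N_7] = m(7) = 6187/2187

6187/2187


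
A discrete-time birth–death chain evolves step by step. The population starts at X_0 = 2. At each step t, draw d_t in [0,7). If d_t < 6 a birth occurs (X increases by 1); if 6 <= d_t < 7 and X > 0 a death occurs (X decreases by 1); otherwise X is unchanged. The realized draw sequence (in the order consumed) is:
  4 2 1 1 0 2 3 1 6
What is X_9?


t=0: X=2, d=4 → birth, X_1=3
t=1: X=3, d=2 → birth, X_2=4
t=2: X=4, d=1 → birth, X_3=5
t=3: X=5, d=1 → birth, X_4=6
t=4: X=6, d=0 → birth, X_5=7
t=5: X=7, d=2 → birth, X_6=8
t=6: X=8, d=3 → birth, X_7=9
t=7: X=9, d=1 → birth, X_8=10
t=8: X=10, d=6 → death, X_9=9

9


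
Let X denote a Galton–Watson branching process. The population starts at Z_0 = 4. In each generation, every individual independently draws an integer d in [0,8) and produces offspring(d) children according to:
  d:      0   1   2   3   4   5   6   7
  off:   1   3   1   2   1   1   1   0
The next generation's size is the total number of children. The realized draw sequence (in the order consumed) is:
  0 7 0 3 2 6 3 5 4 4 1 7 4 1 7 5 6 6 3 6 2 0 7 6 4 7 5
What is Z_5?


gen 0: Z_0=4, draws=[0, 7, 0, 3], offspring=[1, 0, 1, 2], Z_1=4
gen 1: Z_1=4, draws=[2, 6, 3, 5], offspring=[1, 1, 2, 1], Z_2=5
gen 2: Z_2=5, draws=[4, 4, 1, 7, 4], offspring=[1, 1, 3, 0, 1], Z_3=6
gen 3: Z_3=6, draws=[1, 7, 5, 6, 6, 3], offspring=[3, 0, 1, 1, 1, 2], Z_4=8
gen 4: Z_4=8, draws=[6, 2, 0, 7, 6, 4, 7, 5], offspring=[1, 1, 1, 0, 1, 1, 0, 1], Z_5=6

6


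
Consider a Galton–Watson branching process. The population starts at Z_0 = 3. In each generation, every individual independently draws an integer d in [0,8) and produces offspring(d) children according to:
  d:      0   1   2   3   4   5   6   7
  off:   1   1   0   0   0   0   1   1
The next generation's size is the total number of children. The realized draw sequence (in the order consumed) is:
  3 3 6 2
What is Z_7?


0

gen 0: Z_0=3, draws=[3, 3, 6], offspring=[0, 0, 1], Z_1=1
gen 1: Z_1=1, draws=[2], offspring=[0], Z_2=0
gen 2: Z_2=0, draws=[], offspring=[], Z_3=0
gen 3: Z_3=0, draws=[], offspring=[], Z_4=0
gen 4: Z_4=0, draws=[], offspring=[], Z_5=0
gen 5: Z_5=0, draws=[], offspring=[], Z_6=0
gen 6: Z_6=0, draws=[], offspring=[], Z_7=0


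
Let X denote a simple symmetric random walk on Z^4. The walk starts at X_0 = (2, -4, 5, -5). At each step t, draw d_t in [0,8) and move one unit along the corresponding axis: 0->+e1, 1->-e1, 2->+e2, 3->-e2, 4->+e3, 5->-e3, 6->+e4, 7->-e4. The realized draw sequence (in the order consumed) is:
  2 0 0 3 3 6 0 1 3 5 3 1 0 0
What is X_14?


(5, -7, 4, -4)

t=0: X=(2, -4, 5, -5), d=2 → +e2, X_1=(2, -3, 5, -5)
t=1: X=(2, -3, 5, -5), d=0 → +e1, X_2=(3, -3, 5, -5)
t=2: X=(3, -3, 5, -5), d=0 → +e1, X_3=(4, -3, 5, -5)
t=3: X=(4, -3, 5, -5), d=3 → -e2, X_4=(4, -4, 5, -5)
t=4: X=(4, -4, 5, -5), d=3 → -e2, X_5=(4, -5, 5, -5)
t=5: X=(4, -5, 5, -5), d=6 → +e4, X_6=(4, -5, 5, -4)
t=6: X=(4, -5, 5, -4), d=0 → +e1, X_7=(5, -5, 5, -4)
t=7: X=(5, -5, 5, -4), d=1 → -e1, X_8=(4, -5, 5, -4)
t=8: X=(4, -5, 5, -4), d=3 → -e2, X_9=(4, -6, 5, -4)
t=9: X=(4, -6, 5, -4), d=5 → -e3, X_10=(4, -6, 4, -4)
t=10: X=(4, -6, 4, -4), d=3 → -e2, X_11=(4, -7, 4, -4)
t=11: X=(4, -7, 4, -4), d=1 → -e1, X_12=(3, -7, 4, -4)
t=12: X=(3, -7, 4, -4), d=0 → +e1, X_13=(4, -7, 4, -4)
t=13: X=(4, -7, 4, -4), d=0 → +e1, X_14=(5, -7, 4, -4)


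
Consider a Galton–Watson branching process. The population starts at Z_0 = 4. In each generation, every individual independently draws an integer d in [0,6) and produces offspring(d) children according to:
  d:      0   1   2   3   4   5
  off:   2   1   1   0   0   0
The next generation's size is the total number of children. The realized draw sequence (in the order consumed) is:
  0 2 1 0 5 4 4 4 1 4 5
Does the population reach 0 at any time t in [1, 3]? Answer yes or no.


gen 0: Z_0=4, draws=[0, 2, 1, 0], offspring=[2, 1, 1, 2], Z_1=6
gen 1: Z_1=6, draws=[5, 4, 4, 4, 1, 4], offspring=[0, 0, 0, 0, 1, 0], Z_2=1
gen 2: Z_2=1, draws=[5], offspring=[0], Z_3=0

yes


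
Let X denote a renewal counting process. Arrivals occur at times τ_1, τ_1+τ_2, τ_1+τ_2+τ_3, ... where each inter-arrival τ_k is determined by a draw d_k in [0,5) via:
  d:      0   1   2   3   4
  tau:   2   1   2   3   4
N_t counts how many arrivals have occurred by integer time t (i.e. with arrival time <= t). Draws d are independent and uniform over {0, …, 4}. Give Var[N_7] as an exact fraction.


Inter-arrival values over d=0..4: [2, 1, 2, 3, 4]
Each d has probability 1/5, so the pmf of τ is: f(1) = 1/5, f(2) = 2/5, f(3) = 1/5, f(4) = 1/5
Let p_n(j) = P(N_n = j), with p_0 = [1]. Condition on τ_1: p_n(0) = P(τ > n), and for j >= 1, p_n(j) = Σ_{k<=n} f(k)·p_{n−k}(j−1)
p_1 = [4/5, 1/5]  (j = 0..1)
p_2 = [2/5, 14/25, 1/25]  (j = 0..2)
p_3 = [1/5, 3/5, 24/125, 1/125]  (j = 0..3)
p_4 = [0, 14/25, 48/125, 34/625, 1/625]  (j = 0..4)
p_5 = [0, 8/25, 63/125, 101/625, 44/3125, 1/3125]  (j = 0..5)
p_6 = [0, 3/25, 13/25, 188/625, 174/3125, 54/15625, 1/15625]  (j = 0..6)
p_7 = [0, 1/25, 48/125, 263/625, 429/3125, 267/15625, 64/78125, 1/78125]  (j = 0..7)
E[N_7] = Σ j·p_7(j) = 211716/78125;  E[N_7²] = Σ j²·p_7(j) = 626328/78125
Var[N_7] = 626328/78125 − (211716/78125)² = 4108210344/6103515625

4108210344/6103515625


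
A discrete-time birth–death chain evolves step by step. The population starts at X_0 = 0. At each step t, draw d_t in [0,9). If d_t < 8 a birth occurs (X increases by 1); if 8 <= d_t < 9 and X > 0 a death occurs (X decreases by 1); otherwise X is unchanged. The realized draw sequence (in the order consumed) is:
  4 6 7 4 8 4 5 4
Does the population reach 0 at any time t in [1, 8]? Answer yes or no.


t=0: X=0, d=4 → birth, X_1=1
t=1: X=1, d=6 → birth, X_2=2
t=2: X=2, d=7 → birth, X_3=3
t=3: X=3, d=4 → birth, X_4=4
t=4: X=4, d=8 → death, X_5=3
t=5: X=3, d=4 → birth, X_6=4
t=6: X=4, d=5 → birth, X_7=5
t=7: X=5, d=4 → birth, X_8=6

no


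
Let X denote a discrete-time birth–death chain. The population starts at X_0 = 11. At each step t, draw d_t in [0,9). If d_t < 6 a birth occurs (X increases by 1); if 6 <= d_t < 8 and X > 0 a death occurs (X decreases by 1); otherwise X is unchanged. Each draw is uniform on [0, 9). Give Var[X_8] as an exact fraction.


448/81

X can drop by at most 1 per step and X_0 = 11 > T = 8, so X_t >= 11 − t >= 3 > 0 for every t <= 8: the floor at 0 (the 'and X > 0' condition) never binds. Hence X_8 = X_0 + Σ_{t<8} Y_t with i.i.d. increments Y_t = y(d_t) ∈ {+1, −1, 0}.
Outcome values over d=0..8: [1, 1, 1, 1, 1, 1, -1, -1, 0]
Σy = 4, Σy² = 8, M = 9
μ = 4/9 = 4/9,  σ² = 8/9 − (4/9)² = 56/81
Independent increments: Var[X_8] = 8·σ² = 8·(56/81) = 448/81


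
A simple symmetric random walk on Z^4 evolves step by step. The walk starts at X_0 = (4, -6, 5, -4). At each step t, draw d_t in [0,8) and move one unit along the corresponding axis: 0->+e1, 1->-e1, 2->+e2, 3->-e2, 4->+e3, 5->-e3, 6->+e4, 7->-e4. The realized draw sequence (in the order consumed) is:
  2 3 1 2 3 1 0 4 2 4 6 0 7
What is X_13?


(4, -5, 7, -4)

t=0: X=(4, -6, 5, -4), d=2 → +e2, X_1=(4, -5, 5, -4)
t=1: X=(4, -5, 5, -4), d=3 → -e2, X_2=(4, -6, 5, -4)
t=2: X=(4, -6, 5, -4), d=1 → -e1, X_3=(3, -6, 5, -4)
t=3: X=(3, -6, 5, -4), d=2 → +e2, X_4=(3, -5, 5, -4)
t=4: X=(3, -5, 5, -4), d=3 → -e2, X_5=(3, -6, 5, -4)
t=5: X=(3, -6, 5, -4), d=1 → -e1, X_6=(2, -6, 5, -4)
t=6: X=(2, -6, 5, -4), d=0 → +e1, X_7=(3, -6, 5, -4)
t=7: X=(3, -6, 5, -4), d=4 → +e3, X_8=(3, -6, 6, -4)
t=8: X=(3, -6, 6, -4), d=2 → +e2, X_9=(3, -5, 6, -4)
t=9: X=(3, -5, 6, -4), d=4 → +e3, X_10=(3, -5, 7, -4)
t=10: X=(3, -5, 7, -4), d=6 → +e4, X_11=(3, -5, 7, -3)
t=11: X=(3, -5, 7, -3), d=0 → +e1, X_12=(4, -5, 7, -3)
t=12: X=(4, -5, 7, -3), d=7 → -e4, X_13=(4, -5, 7, -4)


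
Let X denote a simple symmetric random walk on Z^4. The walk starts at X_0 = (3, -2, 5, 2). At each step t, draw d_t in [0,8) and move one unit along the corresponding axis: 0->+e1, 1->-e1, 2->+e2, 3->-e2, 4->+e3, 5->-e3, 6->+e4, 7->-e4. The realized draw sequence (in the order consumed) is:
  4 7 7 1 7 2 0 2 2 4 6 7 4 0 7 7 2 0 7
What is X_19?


t=0: X=(3, -2, 5, 2), d=4 → +e3, X_1=(3, -2, 6, 2)
t=1: X=(3, -2, 6, 2), d=7 → -e4, X_2=(3, -2, 6, 1)
t=2: X=(3, -2, 6, 1), d=7 → -e4, X_3=(3, -2, 6, 0)
t=3: X=(3, -2, 6, 0), d=1 → -e1, X_4=(2, -2, 6, 0)
t=4: X=(2, -2, 6, 0), d=7 → -e4, X_5=(2, -2, 6, -1)
t=5: X=(2, -2, 6, -1), d=2 → +e2, X_6=(2, -1, 6, -1)
t=6: X=(2, -1, 6, -1), d=0 → +e1, X_7=(3, -1, 6, -1)
t=7: X=(3, -1, 6, -1), d=2 → +e2, X_8=(3, 0, 6, -1)
t=8: X=(3, 0, 6, -1), d=2 → +e2, X_9=(3, 1, 6, -1)
t=9: X=(3, 1, 6, -1), d=4 → +e3, X_10=(3, 1, 7, -1)
t=10: X=(3, 1, 7, -1), d=6 → +e4, X_11=(3, 1, 7, 0)
t=11: X=(3, 1, 7, 0), d=7 → -e4, X_12=(3, 1, 7, -1)
t=12: X=(3, 1, 7, -1), d=4 → +e3, X_13=(3, 1, 8, -1)
t=13: X=(3, 1, 8, -1), d=0 → +e1, X_14=(4, 1, 8, -1)
t=14: X=(4, 1, 8, -1), d=7 → -e4, X_15=(4, 1, 8, -2)
t=15: X=(4, 1, 8, -2), d=7 → -e4, X_16=(4, 1, 8, -3)
t=16: X=(4, 1, 8, -3), d=2 → +e2, X_17=(4, 2, 8, -3)
t=17: X=(4, 2, 8, -3), d=0 → +e1, X_18=(5, 2, 8, -3)
t=18: X=(5, 2, 8, -3), d=7 → -e4, X_19=(5, 2, 8, -4)

(5, 2, 8, -4)


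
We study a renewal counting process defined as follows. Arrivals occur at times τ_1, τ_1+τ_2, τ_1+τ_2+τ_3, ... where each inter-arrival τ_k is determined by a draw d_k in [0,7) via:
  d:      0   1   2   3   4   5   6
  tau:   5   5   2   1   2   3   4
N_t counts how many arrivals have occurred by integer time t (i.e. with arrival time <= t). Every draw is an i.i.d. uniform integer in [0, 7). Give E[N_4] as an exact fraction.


Inter-arrival values over d=0..6: [5, 5, 2, 1, 2, 3, 4]
Each d has probability 1/7, so the pmf of τ is: f(1) = 1/7, f(2) = 2/7, f(3) = 1/7, f(4) = 1/7, f(5) = 2/7
Renewal equation for m(n) = E[N_n]: condition on τ_1 = k (if k <= n, one arrival plus a fresh copy on the remaining n−k steps): m(n) = F(n) + Σ_{k<=n} f(k)·m(n−k), where F(n) = P(τ <= n) and m(0) = 0
m(1) = F(1) = 1/7
m(2) = F(2) + f(1)·m(1) = 3/7 + 1/7·1/7 = 22/49
m(3) = F(3) + f(1)·m(2) + f(2)·m(1) = 4/7 + 1/7·22/49 + 2/7·1/7 = 232/343
m(4) = F(4) + f(1)·m(3) + f(2)·m(2) + f(3)·m(1) = 5/7 + 1/7·232/343 + 2/7·22/49 + 1/7·1/7 = 2304/2401
E[N_4] = m(4) = 2304/2401

2304/2401


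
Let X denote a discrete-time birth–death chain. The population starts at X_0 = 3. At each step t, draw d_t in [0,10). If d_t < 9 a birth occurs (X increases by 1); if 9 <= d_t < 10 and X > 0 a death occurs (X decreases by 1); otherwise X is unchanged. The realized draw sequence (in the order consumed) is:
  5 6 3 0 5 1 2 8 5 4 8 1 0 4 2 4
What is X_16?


t=0: X=3, d=5 → birth, X_1=4
t=1: X=4, d=6 → birth, X_2=5
t=2: X=5, d=3 → birth, X_3=6
t=3: X=6, d=0 → birth, X_4=7
t=4: X=7, d=5 → birth, X_5=8
t=5: X=8, d=1 → birth, X_6=9
t=6: X=9, d=2 → birth, X_7=10
t=7: X=10, d=8 → birth, X_8=11
t=8: X=11, d=5 → birth, X_9=12
t=9: X=12, d=4 → birth, X_10=13
t=10: X=13, d=8 → birth, X_11=14
t=11: X=14, d=1 → birth, X_12=15
t=12: X=15, d=0 → birth, X_13=16
t=13: X=16, d=4 → birth, X_14=17
t=14: X=17, d=2 → birth, X_15=18
t=15: X=18, d=4 → birth, X_16=19

19


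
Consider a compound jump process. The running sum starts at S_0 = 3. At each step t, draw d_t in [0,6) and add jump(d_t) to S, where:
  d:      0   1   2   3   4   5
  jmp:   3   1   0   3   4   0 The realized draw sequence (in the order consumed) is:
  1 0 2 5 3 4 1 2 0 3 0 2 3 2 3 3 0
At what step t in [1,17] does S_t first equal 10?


t=0: S=3, d=1, jump=1, S_1=4
t=1: S=4, d=0, jump=3, S_2=7
t=2: S=7, d=2, jump=0, S_3=7
t=3: S=7, d=5, jump=0, S_4=7
t=4: S=7, d=3, jump=3, S_5=10
t=5: S=10, d=4, jump=4, S_6=14
t=6: S=14, d=1, jump=1, S_7=15
t=7: S=15, d=2, jump=0, S_8=15
t=8: S=15, d=0, jump=3, S_9=18
t=9: S=18, d=3, jump=3, S_10=21
t=10: S=21, d=0, jump=3, S_11=24
t=11: S=24, d=2, jump=0, S_12=24
t=12: S=24, d=3, jump=3, S_13=27
t=13: S=27, d=2, jump=0, S_14=27
t=14: S=27, d=3, jump=3, S_15=30
t=15: S=30, d=3, jump=3, S_16=33
t=16: S=33, d=0, jump=3, S_17=36

5


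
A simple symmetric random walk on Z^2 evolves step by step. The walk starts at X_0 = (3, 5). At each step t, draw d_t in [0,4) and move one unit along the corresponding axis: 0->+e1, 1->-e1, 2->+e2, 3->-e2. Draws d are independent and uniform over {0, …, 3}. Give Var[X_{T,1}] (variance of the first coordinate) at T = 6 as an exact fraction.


3

Outcome values over d=0..3: [1, -1, 0, 0]
Σy = 0, Σy² = 2, M = 4
μ = 0/4 = 0,  σ² = 2/4 − (0)² = 1/2
Independent increments: Var[X_6] = 6·σ² = 6·(1/2) = 3


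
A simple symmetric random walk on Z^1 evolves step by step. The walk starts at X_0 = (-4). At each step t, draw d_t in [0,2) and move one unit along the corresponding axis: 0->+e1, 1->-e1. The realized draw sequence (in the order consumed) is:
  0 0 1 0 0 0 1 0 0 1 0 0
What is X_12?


t=0: X=(-4), d=0 → +e1, X_1=(-3)
t=1: X=(-3), d=0 → +e1, X_2=(-2)
t=2: X=(-2), d=1 → -e1, X_3=(-3)
t=3: X=(-3), d=0 → +e1, X_4=(-2)
t=4: X=(-2), d=0 → +e1, X_5=(-1)
t=5: X=(-1), d=0 → +e1, X_6=(0)
t=6: X=(0), d=1 → -e1, X_7=(-1)
t=7: X=(-1), d=0 → +e1, X_8=(0)
t=8: X=(0), d=0 → +e1, X_9=(1)
t=9: X=(1), d=1 → -e1, X_10=(0)
t=10: X=(0), d=0 → +e1, X_11=(1)
t=11: X=(1), d=0 → +e1, X_12=(2)

(2)


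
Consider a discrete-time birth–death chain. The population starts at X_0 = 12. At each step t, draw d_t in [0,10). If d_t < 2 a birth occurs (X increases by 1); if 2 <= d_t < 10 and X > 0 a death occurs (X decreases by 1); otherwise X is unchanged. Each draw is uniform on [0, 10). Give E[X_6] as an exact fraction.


42/5

X can drop by at most 1 per step and X_0 = 12 > T = 6, so X_t >= 12 − t >= 6 > 0 for every t <= 6: the floor at 0 (the 'and X > 0' condition) never binds. Hence X_6 = X_0 + Σ_{t<6} Y_t with i.i.d. increments Y_t = y(d_t) ∈ {+1, −1, 0}.
Outcome values over d=0..9: [1, 1, -1, -1, -1, -1, -1, -1, -1, -1]
Σy = -6, Σy² = 10, M = 10
μ = -6/10 = -3/5,  σ² = 10/10 − (-3/5)² = 16/25
E[X_6] = 12 + 6·(-3/5) = 42/5


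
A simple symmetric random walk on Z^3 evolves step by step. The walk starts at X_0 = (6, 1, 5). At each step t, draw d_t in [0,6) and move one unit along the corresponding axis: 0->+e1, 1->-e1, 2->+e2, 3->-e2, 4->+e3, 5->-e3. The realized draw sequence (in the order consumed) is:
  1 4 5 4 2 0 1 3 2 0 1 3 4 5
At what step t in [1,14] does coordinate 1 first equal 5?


1

t=0: X=(6, 1, 5), d=1 → -e1, X_1=(5, 1, 5)
t=1: X=(5, 1, 5), d=4 → +e3, X_2=(5, 1, 6)
t=2: X=(5, 1, 6), d=5 → -e3, X_3=(5, 1, 5)
t=3: X=(5, 1, 5), d=4 → +e3, X_4=(5, 1, 6)
t=4: X=(5, 1, 6), d=2 → +e2, X_5=(5, 2, 6)
t=5: X=(5, 2, 6), d=0 → +e1, X_6=(6, 2, 6)
t=6: X=(6, 2, 6), d=1 → -e1, X_7=(5, 2, 6)
t=7: X=(5, 2, 6), d=3 → -e2, X_8=(5, 1, 6)
t=8: X=(5, 1, 6), d=2 → +e2, X_9=(5, 2, 6)
t=9: X=(5, 2, 6), d=0 → +e1, X_10=(6, 2, 6)
t=10: X=(6, 2, 6), d=1 → -e1, X_11=(5, 2, 6)
t=11: X=(5, 2, 6), d=3 → -e2, X_12=(5, 1, 6)
t=12: X=(5, 1, 6), d=4 → +e3, X_13=(5, 1, 7)
t=13: X=(5, 1, 7), d=5 → -e3, X_14=(5, 1, 6)


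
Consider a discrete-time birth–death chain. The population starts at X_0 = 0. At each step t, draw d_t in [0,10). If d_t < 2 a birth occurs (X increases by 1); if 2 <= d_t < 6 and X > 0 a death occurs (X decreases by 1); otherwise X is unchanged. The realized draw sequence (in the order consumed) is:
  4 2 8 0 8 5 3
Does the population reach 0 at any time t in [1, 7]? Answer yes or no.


t=0: X=0, d=4 → hold, X_1=0
t=1: X=0, d=2 → hold, X_2=0
t=2: X=0, d=8 → hold, X_3=0
t=3: X=0, d=0 → birth, X_4=1
t=4: X=1, d=8 → hold, X_5=1
t=5: X=1, d=5 → death, X_6=0
t=6: X=0, d=3 → hold, X_7=0

yes


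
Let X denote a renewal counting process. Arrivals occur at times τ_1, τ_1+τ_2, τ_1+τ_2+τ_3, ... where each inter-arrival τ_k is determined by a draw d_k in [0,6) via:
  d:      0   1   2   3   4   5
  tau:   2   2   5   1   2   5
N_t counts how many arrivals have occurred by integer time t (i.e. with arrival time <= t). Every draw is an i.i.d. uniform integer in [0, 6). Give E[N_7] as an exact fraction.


Inter-arrival values over d=0..5: [2, 2, 5, 1, 2, 5]
Each d has probability 1/6, so the pmf of τ is: f(1) = 1/6, f(2) = 1/2, f(5) = 1/3
Renewal equation for m(n) = E[N_n]: condition on τ_1 = k (if k <= n, one arrival plus a fresh copy on the remaining n−k steps): m(n) = F(n) + Σ_{k<=n} f(k)·m(n−k), where F(n) = P(τ <= n) and m(0) = 0
m(1) = F(1) = 1/6
m(2) = F(2) + f(1)·m(1) = 2/3 + 1/6·1/6 = 25/36
m(3) = F(3) + f(1)·m(2) + f(2)·m(1) = 2/3 + 1/6·25/36 + 1/2·1/6 = 187/216
m(4) = F(4) + f(1)·m(3) + f(2)·m(2) = 2/3 + 1/6·187/216 + 1/2·25/36 = 1501/1296
m(5) = F(5) + f(1)·m(4) + f(2)·m(3) = 1 + 1/6·1501/1296 + 1/2·187/216 = 12643/7776
m(6) = F(6) + f(1)·m(5) + f(2)·m(4) + f(5)·m(1) = 1 + 1/6·12643/7776 + 1/2·1501/1296 + 1/3·1/6 = 88909/46656
m(7) = F(7) + f(1)·m(6) + f(2)·m(5) + f(5)·m(2) = 1 + 1/6·88909/46656 + 1/2·12643/7776 + 1/3·25/36 = 661219/279936
E[N_7] = m(7) = 661219/279936

661219/279936


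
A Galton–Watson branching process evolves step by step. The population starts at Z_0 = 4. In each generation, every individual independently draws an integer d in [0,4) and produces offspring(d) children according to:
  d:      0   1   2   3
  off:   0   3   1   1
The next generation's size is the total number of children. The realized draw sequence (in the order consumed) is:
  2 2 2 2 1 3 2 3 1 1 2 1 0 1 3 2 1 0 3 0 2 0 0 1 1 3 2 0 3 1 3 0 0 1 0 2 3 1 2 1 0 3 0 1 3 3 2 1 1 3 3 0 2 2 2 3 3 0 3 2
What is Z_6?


21

gen 0: Z_0=4, draws=[2, 2, 2, 2], offspring=[1, 1, 1, 1], Z_1=4
gen 1: Z_1=4, draws=[1, 3, 2, 3], offspring=[3, 1, 1, 1], Z_2=6
gen 2: Z_2=6, draws=[1, 1, 2, 1, 0, 1], offspring=[3, 3, 1, 3, 0, 3], Z_3=13
gen 3: Z_3=13, draws=[3, 2, 1, 0, 3, 0, 2, 0, 0, 1, 1, 3, 2], offspring=[1, 1, 3, 0, 1, 0, 1, 0, 0, 3, 3, 1, 1], Z_4=15
gen 4: Z_4=15, draws=[0, 3, 1, 3, 0, 0, 1, 0, 2, 3, 1, 2, 1, 0, 3], offspring=[0, 1, 3, 1, 0, 0, 3, 0, 1, 1, 3, 1, 3, 0, 1], Z_5=18
gen 5: Z_5=18, draws=[0, 1, 3, 3, 2, 1, 1, 3, 3, 0, 2, 2, 2, 3, 3, 0, 3, 2], offspring=[0, 3, 1, 1, 1, 3, 3, 1, 1, 0, 1, 1, 1, 1, 1, 0, 1, 1], Z_6=21


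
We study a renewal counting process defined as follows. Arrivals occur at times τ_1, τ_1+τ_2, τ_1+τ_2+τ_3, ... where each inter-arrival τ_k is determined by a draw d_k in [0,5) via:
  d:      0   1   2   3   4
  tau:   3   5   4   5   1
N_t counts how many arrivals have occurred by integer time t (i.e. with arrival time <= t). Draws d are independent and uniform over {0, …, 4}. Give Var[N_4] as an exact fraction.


187064/390625

Inter-arrival values over d=0..4: [3, 5, 4, 5, 1]
Each d has probability 1/5, so the pmf of τ is: f(1) = 1/5, f(3) = 1/5, f(4) = 1/5, f(5) = 2/5
Let p_n(j) = P(N_n = j), with p_0 = [1]. Condition on τ_1: p_n(0) = P(τ > n), and for j >= 1, p_n(j) = Σ_{k<=n} f(k)·p_{n−k}(j−1)
p_1 = [4/5, 1/5]  (j = 0..1)
p_2 = [4/5, 4/25, 1/25]  (j = 0..2)
p_3 = [3/5, 9/25, 4/125, 1/125]  (j = 0..3)
p_4 = [2/5, 12/25, 14/125, 4/625, 1/625]  (j = 0..4)
E[N_4] = Σ j·p_4(j) = 456/625;  E[N_4²] = Σ j²·p_4(j) = 632/625
Var[N_4] = 632/625 − (456/625)² = 187064/390625


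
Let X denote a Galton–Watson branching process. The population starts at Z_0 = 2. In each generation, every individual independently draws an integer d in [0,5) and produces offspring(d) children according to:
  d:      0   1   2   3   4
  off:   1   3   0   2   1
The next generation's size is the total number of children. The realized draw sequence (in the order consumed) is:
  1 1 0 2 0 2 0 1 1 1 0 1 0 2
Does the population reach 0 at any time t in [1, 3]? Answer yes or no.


no

gen 0: Z_0=2, draws=[1, 1], offspring=[3, 3], Z_1=6
gen 1: Z_1=6, draws=[0, 2, 0, 2, 0, 1], offspring=[1, 0, 1, 0, 1, 3], Z_2=6
gen 2: Z_2=6, draws=[1, 1, 0, 1, 0, 2], offspring=[3, 3, 1, 3, 1, 0], Z_3=11


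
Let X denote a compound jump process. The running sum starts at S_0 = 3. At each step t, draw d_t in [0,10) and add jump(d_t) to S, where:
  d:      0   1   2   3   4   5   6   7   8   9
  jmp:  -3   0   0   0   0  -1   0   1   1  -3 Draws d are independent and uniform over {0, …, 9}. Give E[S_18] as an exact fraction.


Outcome values over d=0..9: [-3, 0, 0, 0, 0, -1, 0, 1, 1, -3]
Σy = -5, Σy² = 21, M = 10
μ = -5/10 = -1/2,  σ² = 21/10 − (-1/2)² = 37/20
E[S_18] = 3 + 18·(-1/2) = -6

-6


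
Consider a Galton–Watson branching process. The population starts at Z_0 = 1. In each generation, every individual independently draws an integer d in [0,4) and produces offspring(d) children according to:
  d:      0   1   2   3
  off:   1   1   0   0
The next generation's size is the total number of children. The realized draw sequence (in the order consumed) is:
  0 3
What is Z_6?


gen 0: Z_0=1, draws=[0], offspring=[1], Z_1=1
gen 1: Z_1=1, draws=[3], offspring=[0], Z_2=0
gen 2: Z_2=0, draws=[], offspring=[], Z_3=0
gen 3: Z_3=0, draws=[], offspring=[], Z_4=0
gen 4: Z_4=0, draws=[], offspring=[], Z_5=0
gen 5: Z_5=0, draws=[], offspring=[], Z_6=0

0


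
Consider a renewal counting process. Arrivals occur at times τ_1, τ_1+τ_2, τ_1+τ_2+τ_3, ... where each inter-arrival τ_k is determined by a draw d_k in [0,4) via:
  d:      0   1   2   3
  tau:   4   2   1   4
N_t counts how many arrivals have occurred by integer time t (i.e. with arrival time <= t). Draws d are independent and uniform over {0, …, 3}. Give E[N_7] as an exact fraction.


37085/16384

Inter-arrival values over d=0..3: [4, 2, 1, 4]
Each d has probability 1/4, so the pmf of τ is: f(1) = 1/4, f(2) = 1/4, f(4) = 1/2
Renewal equation for m(n) = E[N_n]: condition on τ_1 = k (if k <= n, one arrival plus a fresh copy on the remaining n−k steps): m(n) = F(n) + Σ_{k<=n} f(k)·m(n−k), where F(n) = P(τ <= n) and m(0) = 0
m(1) = F(1) = 1/4
m(2) = F(2) + f(1)·m(1) = 1/2 + 1/4·1/4 = 9/16
m(3) = F(3) + f(1)·m(2) + f(2)·m(1) = 1/2 + 1/4·9/16 + 1/4·1/4 = 45/64
m(4) = F(4) + f(1)·m(3) + f(2)·m(2) = 1 + 1/4·45/64 + 1/4·9/16 = 337/256
m(5) = F(5) + f(1)·m(4) + f(2)·m(3) + f(4)·m(1) = 1 + 1/4·337/256 + 1/4·45/64 + 1/2·1/4 = 1669/1024
m(6) = F(6) + f(1)·m(5) + f(2)·m(4) + f(4)·m(2) = 1 + 1/4·1669/1024 + 1/4·337/256 + 1/2·9/16 = 8265/4096
m(7) = F(7) + f(1)·m(6) + f(2)·m(5) + f(4)·m(3) = 1 + 1/4·8265/4096 + 1/4·1669/1024 + 1/2·45/64 = 37085/16384
E[N_7] = m(7) = 37085/16384


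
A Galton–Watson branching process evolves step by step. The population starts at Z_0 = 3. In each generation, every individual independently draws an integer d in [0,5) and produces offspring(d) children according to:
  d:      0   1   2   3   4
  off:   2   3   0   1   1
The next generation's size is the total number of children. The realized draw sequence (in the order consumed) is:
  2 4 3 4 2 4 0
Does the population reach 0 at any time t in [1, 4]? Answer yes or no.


gen 0: Z_0=3, draws=[2, 4, 3], offspring=[0, 1, 1], Z_1=2
gen 1: Z_1=2, draws=[4, 2], offspring=[1, 0], Z_2=1
gen 2: Z_2=1, draws=[4], offspring=[1], Z_3=1
gen 3: Z_3=1, draws=[0], offspring=[2], Z_4=2

no


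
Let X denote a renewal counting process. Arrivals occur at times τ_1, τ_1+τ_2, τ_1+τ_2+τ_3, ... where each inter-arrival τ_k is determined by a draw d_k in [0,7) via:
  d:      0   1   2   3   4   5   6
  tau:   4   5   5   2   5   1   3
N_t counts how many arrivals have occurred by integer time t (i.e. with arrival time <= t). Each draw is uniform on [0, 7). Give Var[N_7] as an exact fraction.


353083415460/678223072849

Inter-arrival values over d=0..6: [4, 5, 5, 2, 5, 1, 3]
Each d has probability 1/7, so the pmf of τ is: f(1) = 1/7, f(2) = 1/7, f(3) = 1/7, f(4) = 1/7, f(5) = 3/7
Let p_n(j) = P(N_n = j), with p_0 = [1]. Condition on τ_1: p_n(0) = P(τ > n), and for j >= 1, p_n(j) = Σ_{k<=n} f(k)·p_{n−k}(j−1)
p_1 = [6/7, 1/7]  (j = 0..1)
p_2 = [5/7, 13/49, 1/49]  (j = 0..2)
p_3 = [4/7, 18/49, 20/343, 1/343]  (j = 0..3)
p_4 = [3/7, 22/49, 38/343, 27/2401, 1/2401]  (j = 0..4)
p_5 = [0, 39/49, 60/343, 65/2401, 34/16807, 1/16807]  (j = 0..5)
p_6 = [0, 30/49, 113/343, 125/2401, 99/16807, 41/117649, 1/117649]  (j = 0..6)
p_7 = [0, 22/49, 148/343, 36/343, 32/2401, 20/16807, 48/823543, 1/823543]  (j = 0..7)
E[N_7] = Σ j·p_7(j) = 1388857/823543;  E[N_7²] = Σ j²·p_7(j) = 2770963/823543
Var[N_7] = 2770963/823543 − (1388857/823543)² = 353083415460/678223072849


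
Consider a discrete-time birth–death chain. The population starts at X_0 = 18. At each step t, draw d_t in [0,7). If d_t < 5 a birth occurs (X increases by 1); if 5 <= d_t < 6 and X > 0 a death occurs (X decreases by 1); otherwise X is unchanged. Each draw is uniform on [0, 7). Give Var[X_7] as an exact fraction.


X can drop by at most 1 per step and X_0 = 18 > T = 7, so X_t >= 18 − t >= 11 > 0 for every t <= 7: the floor at 0 (the 'and X > 0' condition) never binds. Hence X_7 = X_0 + Σ_{t<7} Y_t with i.i.d. increments Y_t = y(d_t) ∈ {+1, −1, 0}.
Outcome values over d=0..6: [1, 1, 1, 1, 1, -1, 0]
Σy = 4, Σy² = 6, M = 7
μ = 4/7 = 4/7,  σ² = 6/7 − (4/7)² = 26/49
Independent increments: Var[X_7] = 7·σ² = 7·(26/49) = 26/7

26/7


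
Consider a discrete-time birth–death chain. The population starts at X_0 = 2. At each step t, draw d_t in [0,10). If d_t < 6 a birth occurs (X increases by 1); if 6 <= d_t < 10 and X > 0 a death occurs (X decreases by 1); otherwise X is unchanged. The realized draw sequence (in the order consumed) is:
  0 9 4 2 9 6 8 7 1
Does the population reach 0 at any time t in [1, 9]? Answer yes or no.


t=0: X=2, d=0 → birth, X_1=3
t=1: X=3, d=9 → death, X_2=2
t=2: X=2, d=4 → birth, X_3=3
t=3: X=3, d=2 → birth, X_4=4
t=4: X=4, d=9 → death, X_5=3
t=5: X=3, d=6 → death, X_6=2
t=6: X=2, d=8 → death, X_7=1
t=7: X=1, d=7 → death, X_8=0
t=8: X=0, d=1 → birth, X_9=1

yes


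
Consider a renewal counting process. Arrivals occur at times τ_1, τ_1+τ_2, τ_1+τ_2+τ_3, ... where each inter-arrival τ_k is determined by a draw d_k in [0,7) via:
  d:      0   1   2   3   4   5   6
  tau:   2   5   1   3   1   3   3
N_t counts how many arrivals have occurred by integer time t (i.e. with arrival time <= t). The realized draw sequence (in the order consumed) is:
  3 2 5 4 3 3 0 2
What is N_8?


4

draw d_1=3: τ_1=3, arrival time A_1=3
draw d_2=2: τ_2=1, arrival time A_2=4
draw d_3=5: τ_3=3, arrival time A_3=7
draw d_4=4: τ_4=1, arrival time A_4=8
draw d_5=3: τ_5=3, arrival time A_5=11
draw d_6=3: τ_6=3, arrival time A_6=14
draw d_7=0: τ_7=2, arrival time A_7=16
draw d_8=2: τ_8=1, arrival time A_8=17
N_t over t=0..8: 0:0 1:0 2:0 3:1 4:2 5:2 6:2 7:3 8:4


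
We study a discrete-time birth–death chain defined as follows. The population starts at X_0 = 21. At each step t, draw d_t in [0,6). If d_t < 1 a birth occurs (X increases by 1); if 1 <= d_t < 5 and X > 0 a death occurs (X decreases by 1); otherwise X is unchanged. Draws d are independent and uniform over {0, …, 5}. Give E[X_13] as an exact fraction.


X can drop by at most 1 per step and X_0 = 21 > T = 13, so X_t >= 21 − t >= 8 > 0 for every t <= 13: the floor at 0 (the 'and X > 0' condition) never binds. Hence X_13 = X_0 + Σ_{t<13} Y_t with i.i.d. increments Y_t = y(d_t) ∈ {+1, −1, 0}.
Outcome values over d=0..5: [1, -1, -1, -1, -1, 0]
Σy = -3, Σy² = 5, M = 6
μ = -3/6 = -1/2,  σ² = 5/6 − (-1/2)² = 7/12
E[X_13] = 21 + 13·(-1/2) = 29/2

29/2


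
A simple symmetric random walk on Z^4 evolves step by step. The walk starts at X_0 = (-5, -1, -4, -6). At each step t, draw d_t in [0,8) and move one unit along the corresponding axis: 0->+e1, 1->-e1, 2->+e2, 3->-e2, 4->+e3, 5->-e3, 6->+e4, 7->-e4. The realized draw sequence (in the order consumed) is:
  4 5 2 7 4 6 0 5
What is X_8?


t=0: X=(-5, -1, -4, -6), d=4 → +e3, X_1=(-5, -1, -3, -6)
t=1: X=(-5, -1, -3, -6), d=5 → -e3, X_2=(-5, -1, -4, -6)
t=2: X=(-5, -1, -4, -6), d=2 → +e2, X_3=(-5, 0, -4, -6)
t=3: X=(-5, 0, -4, -6), d=7 → -e4, X_4=(-5, 0, -4, -7)
t=4: X=(-5, 0, -4, -7), d=4 → +e3, X_5=(-5, 0, -3, -7)
t=5: X=(-5, 0, -3, -7), d=6 → +e4, X_6=(-5, 0, -3, -6)
t=6: X=(-5, 0, -3, -6), d=0 → +e1, X_7=(-4, 0, -3, -6)
t=7: X=(-4, 0, -3, -6), d=5 → -e3, X_8=(-4, 0, -4, -6)

(-4, 0, -4, -6)


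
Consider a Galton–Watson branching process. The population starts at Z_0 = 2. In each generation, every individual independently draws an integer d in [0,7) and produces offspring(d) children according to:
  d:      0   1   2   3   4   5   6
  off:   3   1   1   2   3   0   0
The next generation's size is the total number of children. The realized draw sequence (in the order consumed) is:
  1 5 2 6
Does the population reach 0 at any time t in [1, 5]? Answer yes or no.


yes

gen 0: Z_0=2, draws=[1, 5], offspring=[1, 0], Z_1=1
gen 1: Z_1=1, draws=[2], offspring=[1], Z_2=1
gen 2: Z_2=1, draws=[6], offspring=[0], Z_3=0
gen 3: Z_3=0, draws=[], offspring=[], Z_4=0
gen 4: Z_4=0, draws=[], offspring=[], Z_5=0
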